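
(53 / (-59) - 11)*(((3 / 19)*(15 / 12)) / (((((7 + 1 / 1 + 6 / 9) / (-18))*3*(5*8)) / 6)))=2187 / 8968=0.24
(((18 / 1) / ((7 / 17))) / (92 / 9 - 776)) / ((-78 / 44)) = 5049 / 156793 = 0.03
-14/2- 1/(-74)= -517/74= -6.99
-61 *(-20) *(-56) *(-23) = 1571360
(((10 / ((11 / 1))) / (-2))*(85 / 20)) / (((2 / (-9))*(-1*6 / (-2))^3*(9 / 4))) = 85 / 594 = 0.14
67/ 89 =0.75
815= 815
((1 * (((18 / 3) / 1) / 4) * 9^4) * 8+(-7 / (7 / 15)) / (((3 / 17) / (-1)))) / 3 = 78817 / 3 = 26272.33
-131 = -131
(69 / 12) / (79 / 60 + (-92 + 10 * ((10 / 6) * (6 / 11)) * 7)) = -3795 / 17851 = -0.21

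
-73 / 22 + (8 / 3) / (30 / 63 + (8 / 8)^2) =-1031 / 682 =-1.51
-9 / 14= -0.64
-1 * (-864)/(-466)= -432/233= -1.85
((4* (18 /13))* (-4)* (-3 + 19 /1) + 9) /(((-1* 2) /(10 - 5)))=22455 /26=863.65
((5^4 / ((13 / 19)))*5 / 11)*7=2906.47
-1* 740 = -740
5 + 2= 7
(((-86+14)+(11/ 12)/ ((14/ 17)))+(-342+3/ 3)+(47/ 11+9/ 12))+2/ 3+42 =-364.20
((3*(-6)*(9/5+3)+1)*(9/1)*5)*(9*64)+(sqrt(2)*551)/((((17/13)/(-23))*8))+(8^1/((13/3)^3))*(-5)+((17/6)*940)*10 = -14414089628/6591 - 164749*sqrt(2)/136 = -2188648.32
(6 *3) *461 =8298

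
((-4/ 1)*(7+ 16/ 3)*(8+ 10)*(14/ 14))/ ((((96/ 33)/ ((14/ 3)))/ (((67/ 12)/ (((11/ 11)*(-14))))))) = 27269/ 48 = 568.10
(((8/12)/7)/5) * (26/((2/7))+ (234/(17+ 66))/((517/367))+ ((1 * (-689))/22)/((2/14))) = -2.40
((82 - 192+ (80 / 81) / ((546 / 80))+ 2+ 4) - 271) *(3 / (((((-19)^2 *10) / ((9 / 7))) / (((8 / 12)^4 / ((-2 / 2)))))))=13262680 / 167638653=0.08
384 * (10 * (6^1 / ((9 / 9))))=23040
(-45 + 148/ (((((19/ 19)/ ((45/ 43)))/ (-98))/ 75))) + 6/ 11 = -538482027/ 473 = -1138439.80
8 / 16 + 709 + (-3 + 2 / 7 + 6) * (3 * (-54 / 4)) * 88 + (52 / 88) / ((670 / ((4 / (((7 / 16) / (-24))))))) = -81077217 / 7370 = -11000.98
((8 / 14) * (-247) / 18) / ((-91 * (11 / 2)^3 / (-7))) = -304 / 83853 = -0.00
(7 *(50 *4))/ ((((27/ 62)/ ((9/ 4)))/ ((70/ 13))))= 1519000/ 39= 38948.72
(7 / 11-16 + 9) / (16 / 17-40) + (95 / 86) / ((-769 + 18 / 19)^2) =5448532902335 / 33441703296364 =0.16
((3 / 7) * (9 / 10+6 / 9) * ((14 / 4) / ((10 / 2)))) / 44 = 47 / 4400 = 0.01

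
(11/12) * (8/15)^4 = 11264/151875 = 0.07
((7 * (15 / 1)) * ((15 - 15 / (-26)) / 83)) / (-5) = -8505 / 2158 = -3.94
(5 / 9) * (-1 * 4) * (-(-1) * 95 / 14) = -950 / 63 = -15.08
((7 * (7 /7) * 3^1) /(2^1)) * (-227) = -4767 /2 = -2383.50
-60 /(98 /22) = -660 /49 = -13.47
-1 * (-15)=15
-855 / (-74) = 855 / 74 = 11.55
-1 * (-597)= 597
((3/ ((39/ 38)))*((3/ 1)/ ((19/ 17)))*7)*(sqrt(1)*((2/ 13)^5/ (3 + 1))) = 5712/ 4826809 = 0.00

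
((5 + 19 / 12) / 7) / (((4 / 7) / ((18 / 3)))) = 9.88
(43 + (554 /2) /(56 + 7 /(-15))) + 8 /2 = 43306 /833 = 51.99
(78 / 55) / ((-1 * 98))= -39 / 2695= -0.01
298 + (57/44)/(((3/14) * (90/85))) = 120269/396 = 303.71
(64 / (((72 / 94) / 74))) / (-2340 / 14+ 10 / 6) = -389536 / 10425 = -37.37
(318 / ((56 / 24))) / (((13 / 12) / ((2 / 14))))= 11448 / 637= 17.97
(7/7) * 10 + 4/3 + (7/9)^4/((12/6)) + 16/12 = 168613/13122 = 12.85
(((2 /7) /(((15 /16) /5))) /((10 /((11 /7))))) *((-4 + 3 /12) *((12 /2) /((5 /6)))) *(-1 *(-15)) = -4752 /49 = -96.98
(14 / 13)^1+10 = 144 / 13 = 11.08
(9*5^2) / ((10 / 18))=405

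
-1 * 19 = -19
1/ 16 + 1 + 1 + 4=97/ 16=6.06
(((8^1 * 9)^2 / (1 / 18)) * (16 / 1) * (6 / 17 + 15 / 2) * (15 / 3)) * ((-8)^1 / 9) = -885841920 / 17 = -52108348.24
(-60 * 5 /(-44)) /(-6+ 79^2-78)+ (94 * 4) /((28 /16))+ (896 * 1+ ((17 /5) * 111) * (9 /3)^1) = 5317046214 /2370445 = 2243.06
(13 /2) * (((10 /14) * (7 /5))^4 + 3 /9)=26 /3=8.67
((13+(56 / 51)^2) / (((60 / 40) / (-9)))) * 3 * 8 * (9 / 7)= -5320656 / 2023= -2630.08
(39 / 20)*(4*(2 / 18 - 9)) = -208 / 3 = -69.33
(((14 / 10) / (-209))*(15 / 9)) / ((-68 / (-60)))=-35 / 3553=-0.01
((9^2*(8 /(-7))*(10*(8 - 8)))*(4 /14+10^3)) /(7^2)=0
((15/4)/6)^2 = 25/64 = 0.39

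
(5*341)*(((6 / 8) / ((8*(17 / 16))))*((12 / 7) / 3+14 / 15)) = 26939 / 119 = 226.38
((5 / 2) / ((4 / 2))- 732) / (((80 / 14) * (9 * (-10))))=1.42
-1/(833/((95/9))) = -95/7497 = -0.01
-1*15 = -15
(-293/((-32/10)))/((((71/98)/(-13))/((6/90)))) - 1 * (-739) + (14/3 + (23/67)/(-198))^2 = 16274327815195/24990119352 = 651.23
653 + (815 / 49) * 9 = 802.69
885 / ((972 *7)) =295 / 2268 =0.13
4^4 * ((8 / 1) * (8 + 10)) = 36864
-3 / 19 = -0.16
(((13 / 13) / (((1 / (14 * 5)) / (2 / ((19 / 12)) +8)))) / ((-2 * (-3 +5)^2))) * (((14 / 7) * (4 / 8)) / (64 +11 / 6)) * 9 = -16632 / 1501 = -11.08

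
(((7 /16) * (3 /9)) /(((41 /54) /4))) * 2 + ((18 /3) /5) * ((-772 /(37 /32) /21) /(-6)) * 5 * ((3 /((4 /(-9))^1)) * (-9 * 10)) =205121277 /10619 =19316.44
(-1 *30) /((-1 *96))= 5 /16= 0.31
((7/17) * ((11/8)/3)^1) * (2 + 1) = 77/136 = 0.57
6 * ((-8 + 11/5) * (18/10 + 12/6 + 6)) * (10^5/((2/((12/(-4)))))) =51156000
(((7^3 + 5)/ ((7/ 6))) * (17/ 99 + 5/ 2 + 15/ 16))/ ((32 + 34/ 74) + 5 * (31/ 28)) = 12268682/ 432993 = 28.33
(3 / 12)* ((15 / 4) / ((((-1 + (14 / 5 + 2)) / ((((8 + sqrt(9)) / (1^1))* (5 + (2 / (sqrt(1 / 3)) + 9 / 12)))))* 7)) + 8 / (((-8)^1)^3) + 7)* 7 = 825* sqrt(3) / 152 + 135351 / 4864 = 37.23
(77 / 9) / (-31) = -77 / 279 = -0.28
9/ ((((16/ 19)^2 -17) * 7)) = -3249/ 41167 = -0.08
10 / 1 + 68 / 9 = 17.56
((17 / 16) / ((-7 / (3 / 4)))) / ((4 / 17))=-867 / 1792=-0.48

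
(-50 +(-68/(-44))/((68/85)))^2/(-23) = -4473225/44528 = -100.46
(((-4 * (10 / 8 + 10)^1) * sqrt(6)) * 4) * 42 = -7560 * sqrt(6) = -18518.14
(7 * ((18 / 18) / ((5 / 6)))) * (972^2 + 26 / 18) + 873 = 119056061 / 15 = 7937070.73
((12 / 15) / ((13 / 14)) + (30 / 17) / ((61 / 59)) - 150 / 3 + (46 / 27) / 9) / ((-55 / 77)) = 5416610318 / 81897075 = 66.14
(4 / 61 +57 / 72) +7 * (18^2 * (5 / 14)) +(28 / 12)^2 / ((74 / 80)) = 132724025 / 162504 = 816.74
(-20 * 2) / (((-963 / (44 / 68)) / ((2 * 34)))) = 1760 / 963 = 1.83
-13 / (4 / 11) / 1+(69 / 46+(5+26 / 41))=-4693 / 164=-28.62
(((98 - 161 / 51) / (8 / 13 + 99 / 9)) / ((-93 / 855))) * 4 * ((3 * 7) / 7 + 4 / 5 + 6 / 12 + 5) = -7168434 / 2567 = -2792.53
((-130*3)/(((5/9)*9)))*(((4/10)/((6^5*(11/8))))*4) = -52/4455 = -0.01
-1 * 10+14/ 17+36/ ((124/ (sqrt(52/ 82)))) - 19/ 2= -635/ 34+9 * sqrt(1066)/ 1271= -18.45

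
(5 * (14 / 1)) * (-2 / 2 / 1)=-70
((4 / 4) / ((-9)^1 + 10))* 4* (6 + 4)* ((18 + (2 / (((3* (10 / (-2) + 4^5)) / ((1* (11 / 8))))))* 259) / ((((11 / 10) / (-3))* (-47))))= 22295300 / 526823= 42.32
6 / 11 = 0.55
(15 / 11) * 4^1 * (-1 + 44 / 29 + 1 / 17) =17040 / 5423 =3.14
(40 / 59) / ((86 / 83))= 0.65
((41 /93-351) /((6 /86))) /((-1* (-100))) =-50.25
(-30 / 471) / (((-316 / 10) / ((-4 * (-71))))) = 7100 / 12403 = 0.57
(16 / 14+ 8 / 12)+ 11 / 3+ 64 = 1459 / 21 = 69.48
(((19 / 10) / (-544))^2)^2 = 130321 / 875781160960000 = 0.00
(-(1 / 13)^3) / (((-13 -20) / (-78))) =-2 / 1859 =-0.00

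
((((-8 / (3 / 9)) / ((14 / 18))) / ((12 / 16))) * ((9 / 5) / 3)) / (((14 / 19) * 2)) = -4104 / 245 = -16.75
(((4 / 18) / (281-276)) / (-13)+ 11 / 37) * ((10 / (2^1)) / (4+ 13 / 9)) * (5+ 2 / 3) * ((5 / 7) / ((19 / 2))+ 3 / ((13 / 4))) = 186644462 / 122252403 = 1.53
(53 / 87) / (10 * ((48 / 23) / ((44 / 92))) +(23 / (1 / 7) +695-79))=0.00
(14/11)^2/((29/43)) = 8428/3509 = 2.40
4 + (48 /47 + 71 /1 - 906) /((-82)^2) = 1224915 /316028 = 3.88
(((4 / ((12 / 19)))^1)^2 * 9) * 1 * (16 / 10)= 2888 / 5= 577.60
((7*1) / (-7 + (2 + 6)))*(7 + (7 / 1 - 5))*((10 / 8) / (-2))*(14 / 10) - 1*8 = -505 / 8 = -63.12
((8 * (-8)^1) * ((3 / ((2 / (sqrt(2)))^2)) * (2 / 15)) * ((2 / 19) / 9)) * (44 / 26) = -2816 / 11115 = -0.25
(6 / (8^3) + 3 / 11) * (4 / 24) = 267 / 5632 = 0.05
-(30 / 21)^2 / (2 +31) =-0.06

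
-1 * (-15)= 15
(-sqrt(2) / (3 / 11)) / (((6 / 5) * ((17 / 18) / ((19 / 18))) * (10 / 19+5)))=-0.87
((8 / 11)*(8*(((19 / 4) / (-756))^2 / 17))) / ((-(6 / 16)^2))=-5776 / 60118443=-0.00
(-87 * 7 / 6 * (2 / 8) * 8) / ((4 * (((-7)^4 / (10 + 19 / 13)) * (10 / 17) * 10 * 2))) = -73457 / 3567200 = -0.02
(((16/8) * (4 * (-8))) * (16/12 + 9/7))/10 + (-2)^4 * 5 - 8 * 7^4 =-402040/21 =-19144.76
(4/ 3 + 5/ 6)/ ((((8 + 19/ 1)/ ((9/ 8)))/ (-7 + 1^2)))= -13/ 24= -0.54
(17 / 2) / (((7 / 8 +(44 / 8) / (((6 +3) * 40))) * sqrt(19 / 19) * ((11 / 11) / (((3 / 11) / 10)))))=1836 / 7051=0.26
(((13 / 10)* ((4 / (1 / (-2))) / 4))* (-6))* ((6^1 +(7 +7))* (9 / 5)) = 2808 / 5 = 561.60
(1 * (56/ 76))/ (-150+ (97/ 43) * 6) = -301/ 55746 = -0.01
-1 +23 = 22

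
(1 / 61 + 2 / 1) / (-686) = -0.00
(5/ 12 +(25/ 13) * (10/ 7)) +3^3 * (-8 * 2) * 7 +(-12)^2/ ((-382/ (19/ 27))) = -630117151/ 208572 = -3021.10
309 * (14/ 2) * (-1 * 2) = -4326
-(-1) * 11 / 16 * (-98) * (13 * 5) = -35035 / 8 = -4379.38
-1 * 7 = -7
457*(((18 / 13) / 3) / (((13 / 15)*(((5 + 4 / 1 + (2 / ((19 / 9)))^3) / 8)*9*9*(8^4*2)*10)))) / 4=3134563 / 420918571008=0.00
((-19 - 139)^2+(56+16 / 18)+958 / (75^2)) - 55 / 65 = 203289231 / 8125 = 25020.21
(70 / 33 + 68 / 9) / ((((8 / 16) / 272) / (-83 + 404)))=55763264 / 33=1689795.88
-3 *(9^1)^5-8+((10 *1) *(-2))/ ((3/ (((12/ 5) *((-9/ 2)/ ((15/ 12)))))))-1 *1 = -885492/ 5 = -177098.40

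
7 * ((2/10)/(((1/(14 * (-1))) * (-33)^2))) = -98/5445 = -0.02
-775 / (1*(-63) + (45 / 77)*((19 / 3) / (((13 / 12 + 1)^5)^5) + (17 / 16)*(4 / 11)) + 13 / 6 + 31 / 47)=212144968259053712245076894760131835937500 / 16409881901215311875196191010305655777559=12.93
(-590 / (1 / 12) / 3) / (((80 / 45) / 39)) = -103545 / 2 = -51772.50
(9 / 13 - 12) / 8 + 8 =6.59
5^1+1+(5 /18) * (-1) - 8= -2.28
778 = 778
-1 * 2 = -2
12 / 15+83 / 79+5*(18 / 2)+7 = 21271 / 395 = 53.85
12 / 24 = 1 / 2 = 0.50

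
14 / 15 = 0.93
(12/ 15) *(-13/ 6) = -26/ 15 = -1.73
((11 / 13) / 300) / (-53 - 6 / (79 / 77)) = -869 / 18131100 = -0.00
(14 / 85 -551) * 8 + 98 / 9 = -3362782 / 765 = -4395.79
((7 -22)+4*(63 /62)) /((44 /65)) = -22035 /1364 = -16.15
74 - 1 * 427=-353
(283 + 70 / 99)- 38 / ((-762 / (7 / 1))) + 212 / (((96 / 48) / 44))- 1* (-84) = 63268042 / 12573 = 5032.06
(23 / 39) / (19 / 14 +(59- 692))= -0.00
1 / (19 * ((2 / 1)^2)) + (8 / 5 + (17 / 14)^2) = 14373 / 4655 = 3.09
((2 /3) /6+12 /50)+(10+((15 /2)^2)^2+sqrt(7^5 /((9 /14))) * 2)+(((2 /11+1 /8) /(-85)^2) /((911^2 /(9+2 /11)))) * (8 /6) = 686 * sqrt(2) /3+331654565739910609 /104477426816400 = 3497.80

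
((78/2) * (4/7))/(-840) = -13/490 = -0.03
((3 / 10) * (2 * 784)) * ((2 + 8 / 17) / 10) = 49392 / 425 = 116.22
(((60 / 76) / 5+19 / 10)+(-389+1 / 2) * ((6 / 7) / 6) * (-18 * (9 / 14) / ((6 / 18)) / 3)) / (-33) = -428441 / 21945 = -19.52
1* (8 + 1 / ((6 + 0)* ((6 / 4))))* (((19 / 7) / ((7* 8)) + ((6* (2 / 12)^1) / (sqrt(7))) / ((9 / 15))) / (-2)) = -365* sqrt(7) / 378 - 1387 / 7056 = -2.75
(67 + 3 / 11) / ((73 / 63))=46620 / 803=58.06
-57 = -57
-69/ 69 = -1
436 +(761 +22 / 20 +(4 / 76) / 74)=1198.10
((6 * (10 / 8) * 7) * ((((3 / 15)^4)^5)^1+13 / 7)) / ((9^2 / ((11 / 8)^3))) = 412535667419435923 / 131835937500000000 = 3.13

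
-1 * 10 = -10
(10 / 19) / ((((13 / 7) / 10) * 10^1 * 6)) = 35 / 741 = 0.05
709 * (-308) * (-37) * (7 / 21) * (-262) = -2116898168 / 3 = -705632722.67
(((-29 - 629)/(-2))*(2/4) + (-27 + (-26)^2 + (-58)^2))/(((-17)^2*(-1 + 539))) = 8355/310964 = 0.03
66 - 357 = -291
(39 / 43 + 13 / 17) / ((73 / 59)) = 72098 / 53363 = 1.35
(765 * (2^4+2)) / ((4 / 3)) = 20655 / 2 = 10327.50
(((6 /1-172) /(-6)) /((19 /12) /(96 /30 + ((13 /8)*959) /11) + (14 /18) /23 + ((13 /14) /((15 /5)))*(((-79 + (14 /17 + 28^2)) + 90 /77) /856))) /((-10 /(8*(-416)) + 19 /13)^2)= 15856516112172494094336 /369266518231374710251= 42.94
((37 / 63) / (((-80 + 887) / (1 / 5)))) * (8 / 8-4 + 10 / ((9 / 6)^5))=-15133 / 61771815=-0.00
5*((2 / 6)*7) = 35 / 3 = 11.67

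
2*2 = 4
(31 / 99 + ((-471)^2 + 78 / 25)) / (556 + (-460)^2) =1.05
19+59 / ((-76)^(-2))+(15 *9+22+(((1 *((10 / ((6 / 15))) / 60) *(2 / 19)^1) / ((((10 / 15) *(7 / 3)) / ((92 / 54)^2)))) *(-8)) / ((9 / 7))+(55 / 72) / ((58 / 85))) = 6573922414555 / 19280592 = 340960.61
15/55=3/11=0.27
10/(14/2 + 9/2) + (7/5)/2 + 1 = 591/230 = 2.57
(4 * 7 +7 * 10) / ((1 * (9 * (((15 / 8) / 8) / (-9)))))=-6272 / 15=-418.13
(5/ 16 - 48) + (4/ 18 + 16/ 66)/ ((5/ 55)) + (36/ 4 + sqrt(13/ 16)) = -4835/ 144 + sqrt(13)/ 4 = -32.68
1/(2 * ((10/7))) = 7/20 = 0.35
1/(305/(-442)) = -1.45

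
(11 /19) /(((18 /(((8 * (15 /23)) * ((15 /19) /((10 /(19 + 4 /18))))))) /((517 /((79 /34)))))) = 334509340 /5903433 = 56.66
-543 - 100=-643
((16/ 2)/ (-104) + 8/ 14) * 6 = 270/ 91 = 2.97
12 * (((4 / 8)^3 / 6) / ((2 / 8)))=1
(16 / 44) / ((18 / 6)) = 4 / 33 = 0.12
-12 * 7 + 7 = -77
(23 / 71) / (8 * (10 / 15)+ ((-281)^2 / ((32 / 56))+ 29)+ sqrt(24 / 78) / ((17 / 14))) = 74776006812 / 31904457478310269 - 68544 * sqrt(13) / 31904457478310269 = 0.00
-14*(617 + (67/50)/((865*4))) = -747187469/86500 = -8638.01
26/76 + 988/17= 37765/646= 58.46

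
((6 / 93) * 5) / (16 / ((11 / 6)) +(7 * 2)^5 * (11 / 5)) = 275 / 1008696352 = 0.00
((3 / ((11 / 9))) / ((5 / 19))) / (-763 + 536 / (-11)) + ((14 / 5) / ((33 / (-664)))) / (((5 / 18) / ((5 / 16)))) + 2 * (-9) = -39971847 / 491095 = -81.39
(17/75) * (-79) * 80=-1432.53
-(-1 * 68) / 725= 68 / 725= 0.09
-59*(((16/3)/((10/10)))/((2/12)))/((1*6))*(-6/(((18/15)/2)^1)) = 9440/3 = 3146.67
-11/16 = -0.69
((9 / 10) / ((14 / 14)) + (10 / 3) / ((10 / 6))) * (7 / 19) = 203 / 190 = 1.07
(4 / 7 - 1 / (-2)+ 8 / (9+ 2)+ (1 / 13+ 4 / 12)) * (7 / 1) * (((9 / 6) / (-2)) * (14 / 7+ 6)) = -13267 / 143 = -92.78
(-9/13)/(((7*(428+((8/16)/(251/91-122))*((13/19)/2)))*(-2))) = 0.00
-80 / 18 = -40 / 9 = -4.44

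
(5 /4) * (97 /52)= 485 /208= 2.33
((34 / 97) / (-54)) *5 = -85 / 2619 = -0.03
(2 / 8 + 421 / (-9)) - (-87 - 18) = 2105 / 36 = 58.47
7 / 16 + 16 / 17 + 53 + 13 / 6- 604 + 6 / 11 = -546.91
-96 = -96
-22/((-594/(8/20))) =2/135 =0.01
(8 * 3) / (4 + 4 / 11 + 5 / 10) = 528 / 107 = 4.93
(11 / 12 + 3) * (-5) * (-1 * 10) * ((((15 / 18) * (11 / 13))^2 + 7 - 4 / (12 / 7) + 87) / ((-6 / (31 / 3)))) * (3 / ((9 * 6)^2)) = -20424408125 / 638673984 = -31.98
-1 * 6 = -6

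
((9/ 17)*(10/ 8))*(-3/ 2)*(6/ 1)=-405/ 68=-5.96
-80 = -80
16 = 16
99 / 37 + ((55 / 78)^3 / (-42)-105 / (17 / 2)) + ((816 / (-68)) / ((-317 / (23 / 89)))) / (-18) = -3425977390696031 / 353698332846768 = -9.69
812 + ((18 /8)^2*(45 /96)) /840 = 23281745 /28672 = 812.00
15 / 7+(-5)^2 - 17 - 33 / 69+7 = 2683 / 161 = 16.66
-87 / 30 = -29 / 10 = -2.90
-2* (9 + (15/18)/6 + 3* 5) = -869/18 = -48.28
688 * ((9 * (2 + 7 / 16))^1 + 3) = 17157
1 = 1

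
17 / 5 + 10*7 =367 / 5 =73.40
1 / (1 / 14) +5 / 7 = 103 / 7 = 14.71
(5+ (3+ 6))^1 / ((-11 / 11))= -14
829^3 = 569722789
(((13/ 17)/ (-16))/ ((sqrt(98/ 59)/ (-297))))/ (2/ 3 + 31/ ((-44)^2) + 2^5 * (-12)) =-1401543 * sqrt(118)/ 529861066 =-0.03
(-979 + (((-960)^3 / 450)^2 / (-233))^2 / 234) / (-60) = -830103483316929131783897 / 42345420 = -19603146770463703.79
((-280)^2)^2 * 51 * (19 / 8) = 744502080000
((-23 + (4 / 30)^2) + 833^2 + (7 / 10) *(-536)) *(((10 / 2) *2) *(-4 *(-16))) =19972535552 / 45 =443834123.38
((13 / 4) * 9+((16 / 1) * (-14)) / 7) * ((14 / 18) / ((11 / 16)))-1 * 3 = -55 / 9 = -6.11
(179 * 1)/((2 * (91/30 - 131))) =-2685/3839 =-0.70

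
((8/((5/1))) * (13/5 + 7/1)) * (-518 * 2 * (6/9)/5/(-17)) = 265216/2125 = 124.81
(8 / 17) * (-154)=-1232 / 17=-72.47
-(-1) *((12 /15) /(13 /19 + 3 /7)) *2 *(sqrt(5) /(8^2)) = 133 *sqrt(5) /5920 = 0.05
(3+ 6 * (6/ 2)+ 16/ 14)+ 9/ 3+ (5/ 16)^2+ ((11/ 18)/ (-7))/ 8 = 58129/ 2304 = 25.23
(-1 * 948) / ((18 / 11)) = -1738 / 3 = -579.33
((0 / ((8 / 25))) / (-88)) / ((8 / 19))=0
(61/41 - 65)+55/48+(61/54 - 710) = -13660145/17712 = -771.24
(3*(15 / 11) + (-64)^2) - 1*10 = 44991 / 11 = 4090.09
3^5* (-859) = -208737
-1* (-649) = 649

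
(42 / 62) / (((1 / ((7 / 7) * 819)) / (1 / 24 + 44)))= 24434.60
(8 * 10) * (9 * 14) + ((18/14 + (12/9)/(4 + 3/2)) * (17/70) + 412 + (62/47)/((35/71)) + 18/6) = 7978410821/759990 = 10498.05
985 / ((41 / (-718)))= -707230 / 41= -17249.51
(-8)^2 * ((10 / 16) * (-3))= -120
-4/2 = -2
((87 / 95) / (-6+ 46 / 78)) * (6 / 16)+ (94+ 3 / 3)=15224021 / 160360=94.94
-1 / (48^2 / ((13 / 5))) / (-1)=13 / 11520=0.00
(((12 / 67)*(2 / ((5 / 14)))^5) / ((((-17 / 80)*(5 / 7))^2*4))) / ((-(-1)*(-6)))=-107943428096 / 60509375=-1783.91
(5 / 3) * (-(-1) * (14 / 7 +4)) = 10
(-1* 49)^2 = 2401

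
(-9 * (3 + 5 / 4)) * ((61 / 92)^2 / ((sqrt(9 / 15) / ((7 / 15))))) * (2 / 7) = -2.89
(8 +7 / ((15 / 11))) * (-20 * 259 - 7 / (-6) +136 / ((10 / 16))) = -65157.53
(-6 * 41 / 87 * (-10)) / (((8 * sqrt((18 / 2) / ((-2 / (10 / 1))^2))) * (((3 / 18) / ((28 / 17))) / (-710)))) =-815080 / 493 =-1653.31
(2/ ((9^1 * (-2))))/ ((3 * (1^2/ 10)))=-10/ 27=-0.37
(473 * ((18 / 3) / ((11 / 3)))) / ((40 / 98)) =18963 / 10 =1896.30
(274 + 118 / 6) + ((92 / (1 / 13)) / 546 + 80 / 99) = 205589 / 693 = 296.67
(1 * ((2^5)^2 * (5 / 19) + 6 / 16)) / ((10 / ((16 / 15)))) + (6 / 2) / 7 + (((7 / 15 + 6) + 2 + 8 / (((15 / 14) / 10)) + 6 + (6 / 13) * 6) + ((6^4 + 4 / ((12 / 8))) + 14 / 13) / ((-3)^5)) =3647913391 / 31511025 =115.77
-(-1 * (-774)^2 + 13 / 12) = 7188899 / 12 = 599074.92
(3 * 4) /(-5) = -12 /5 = -2.40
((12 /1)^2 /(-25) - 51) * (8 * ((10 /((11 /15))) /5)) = -6192 /5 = -1238.40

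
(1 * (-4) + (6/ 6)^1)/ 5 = -3/ 5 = -0.60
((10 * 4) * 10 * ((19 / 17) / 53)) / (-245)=-1520 / 44149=-0.03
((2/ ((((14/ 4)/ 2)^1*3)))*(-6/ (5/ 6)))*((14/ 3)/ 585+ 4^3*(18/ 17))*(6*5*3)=-129407872/ 7735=-16730.17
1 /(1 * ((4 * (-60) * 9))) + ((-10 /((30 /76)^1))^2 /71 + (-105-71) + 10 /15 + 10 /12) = -25375151 /153360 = -165.46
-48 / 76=-12 / 19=-0.63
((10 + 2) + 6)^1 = 18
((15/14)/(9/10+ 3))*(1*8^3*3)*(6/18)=12800/91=140.66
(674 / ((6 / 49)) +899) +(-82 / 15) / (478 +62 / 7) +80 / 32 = 163732813 / 25560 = 6405.82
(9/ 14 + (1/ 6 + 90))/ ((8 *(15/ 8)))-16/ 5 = 899/ 315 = 2.85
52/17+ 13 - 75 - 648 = -12018/17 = -706.94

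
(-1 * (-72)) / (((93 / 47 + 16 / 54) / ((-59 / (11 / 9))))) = -48516408 / 31757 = -1527.74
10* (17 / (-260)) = -17 / 26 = -0.65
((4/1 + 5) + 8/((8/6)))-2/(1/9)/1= -3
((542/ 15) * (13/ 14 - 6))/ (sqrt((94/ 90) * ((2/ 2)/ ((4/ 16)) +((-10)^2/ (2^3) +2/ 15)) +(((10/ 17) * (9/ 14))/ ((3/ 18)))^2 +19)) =-327097 * sqrt(4762575498)/ 793762583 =-28.44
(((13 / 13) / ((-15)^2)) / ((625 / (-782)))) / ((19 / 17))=-13294 / 2671875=-0.00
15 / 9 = 1.67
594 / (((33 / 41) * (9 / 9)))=738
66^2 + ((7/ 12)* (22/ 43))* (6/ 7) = 187319/ 43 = 4356.26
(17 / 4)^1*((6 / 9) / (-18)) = -17 / 108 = -0.16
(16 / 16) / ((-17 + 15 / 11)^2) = 121 / 29584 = 0.00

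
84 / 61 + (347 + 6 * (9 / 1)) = 24545 / 61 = 402.38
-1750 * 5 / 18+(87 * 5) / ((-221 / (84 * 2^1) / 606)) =-399545195 / 1989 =-200877.42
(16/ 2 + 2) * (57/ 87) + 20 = 770/ 29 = 26.55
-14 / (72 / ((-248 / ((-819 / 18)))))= -124 / 117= -1.06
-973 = -973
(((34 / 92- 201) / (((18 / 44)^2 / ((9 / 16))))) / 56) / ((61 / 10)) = -5583545 / 2828448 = -1.97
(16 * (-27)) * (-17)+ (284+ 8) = 7636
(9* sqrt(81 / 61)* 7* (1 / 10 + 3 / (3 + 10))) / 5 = 24381* sqrt(61) / 39650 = 4.80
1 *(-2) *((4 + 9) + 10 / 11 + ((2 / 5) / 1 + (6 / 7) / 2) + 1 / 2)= -11733 / 385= -30.48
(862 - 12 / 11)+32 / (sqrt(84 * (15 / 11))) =16 * sqrt(385) / 105+9470 / 11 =863.90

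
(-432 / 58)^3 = -413.21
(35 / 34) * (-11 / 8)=-385 / 272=-1.42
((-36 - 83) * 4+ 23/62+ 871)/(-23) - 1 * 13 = -43051/1426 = -30.19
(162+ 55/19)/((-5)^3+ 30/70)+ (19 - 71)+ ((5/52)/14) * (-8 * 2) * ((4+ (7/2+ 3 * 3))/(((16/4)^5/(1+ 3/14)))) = -144074539779/2701776896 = -53.33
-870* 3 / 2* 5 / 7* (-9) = 58725 / 7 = 8389.29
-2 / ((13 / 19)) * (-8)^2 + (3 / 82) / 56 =-187.08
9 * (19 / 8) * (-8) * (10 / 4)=-855 / 2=-427.50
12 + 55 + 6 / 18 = 202 / 3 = 67.33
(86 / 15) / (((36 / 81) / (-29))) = -3741 / 10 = -374.10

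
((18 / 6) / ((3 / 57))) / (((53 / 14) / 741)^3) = 63637569836568 / 148877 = 427450646.08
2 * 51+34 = 136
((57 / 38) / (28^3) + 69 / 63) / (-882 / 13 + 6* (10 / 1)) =-0.14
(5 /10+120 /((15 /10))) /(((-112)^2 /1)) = 23 /3584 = 0.01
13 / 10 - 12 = -107 / 10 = -10.70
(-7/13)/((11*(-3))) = 7/429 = 0.02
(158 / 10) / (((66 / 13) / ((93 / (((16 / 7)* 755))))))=222859 / 1328800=0.17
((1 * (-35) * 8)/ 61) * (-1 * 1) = 280/ 61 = 4.59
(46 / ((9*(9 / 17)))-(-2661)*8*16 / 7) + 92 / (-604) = 4166789981 / 85617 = 48667.79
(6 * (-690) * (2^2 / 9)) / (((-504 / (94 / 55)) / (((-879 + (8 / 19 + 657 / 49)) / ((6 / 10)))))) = -17414347880 / 1935549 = -8997.11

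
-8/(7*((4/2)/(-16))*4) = 2.29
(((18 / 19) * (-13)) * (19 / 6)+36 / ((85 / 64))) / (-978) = 337 / 27710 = 0.01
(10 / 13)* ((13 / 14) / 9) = 5 / 63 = 0.08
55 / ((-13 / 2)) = -110 / 13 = -8.46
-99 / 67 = -1.48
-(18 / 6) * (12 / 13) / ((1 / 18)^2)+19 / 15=-895.96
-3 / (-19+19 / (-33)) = 99 / 646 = 0.15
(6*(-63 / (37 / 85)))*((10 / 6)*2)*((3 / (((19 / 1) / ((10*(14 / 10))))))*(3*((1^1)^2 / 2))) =-6747300 / 703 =-9597.87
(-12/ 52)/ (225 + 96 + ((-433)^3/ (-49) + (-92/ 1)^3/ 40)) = -0.00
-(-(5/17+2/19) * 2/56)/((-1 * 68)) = -129/614992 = -0.00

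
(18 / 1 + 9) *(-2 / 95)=-0.57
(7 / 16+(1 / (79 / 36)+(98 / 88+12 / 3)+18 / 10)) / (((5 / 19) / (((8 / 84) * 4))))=1473127 / 130350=11.30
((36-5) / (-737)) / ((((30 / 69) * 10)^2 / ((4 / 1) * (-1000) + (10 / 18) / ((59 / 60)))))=116088521 / 13044900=8.90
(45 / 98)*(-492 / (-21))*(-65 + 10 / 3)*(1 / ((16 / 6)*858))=-113775 / 392392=-0.29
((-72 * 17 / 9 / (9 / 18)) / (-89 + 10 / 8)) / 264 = 136 / 11583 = 0.01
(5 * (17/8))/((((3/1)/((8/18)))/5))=425/54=7.87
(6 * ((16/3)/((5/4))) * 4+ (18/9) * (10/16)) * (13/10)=26949/200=134.74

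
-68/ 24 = -17/ 6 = -2.83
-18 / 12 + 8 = 13 / 2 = 6.50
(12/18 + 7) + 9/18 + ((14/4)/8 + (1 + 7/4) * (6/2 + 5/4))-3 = 415/24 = 17.29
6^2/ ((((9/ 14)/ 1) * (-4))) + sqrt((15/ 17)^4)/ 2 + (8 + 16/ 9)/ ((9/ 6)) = -110681/ 15606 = -7.09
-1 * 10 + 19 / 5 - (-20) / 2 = 19 / 5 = 3.80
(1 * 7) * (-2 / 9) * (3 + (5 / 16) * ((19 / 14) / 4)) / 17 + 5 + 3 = 75553 / 9792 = 7.72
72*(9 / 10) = 324 / 5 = 64.80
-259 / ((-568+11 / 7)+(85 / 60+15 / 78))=282828 / 616783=0.46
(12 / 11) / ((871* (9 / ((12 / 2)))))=8 / 9581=0.00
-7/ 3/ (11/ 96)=-224/ 11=-20.36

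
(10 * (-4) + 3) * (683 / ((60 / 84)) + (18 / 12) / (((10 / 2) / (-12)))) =-176231 / 5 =-35246.20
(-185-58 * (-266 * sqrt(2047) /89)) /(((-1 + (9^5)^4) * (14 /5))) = -37 /6808292657071880128 + 551 * sqrt(2047) /108203222585606666320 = 0.00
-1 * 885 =-885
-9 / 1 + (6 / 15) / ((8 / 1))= -179 / 20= -8.95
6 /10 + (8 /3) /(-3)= -13 /45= -0.29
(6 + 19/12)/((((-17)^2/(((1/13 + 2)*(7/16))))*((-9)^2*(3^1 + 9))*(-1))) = -49/1997568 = -0.00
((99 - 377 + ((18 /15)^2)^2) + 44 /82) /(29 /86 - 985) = 67432256 /241105625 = 0.28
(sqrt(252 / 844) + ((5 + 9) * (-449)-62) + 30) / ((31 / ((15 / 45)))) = -2106 / 31 + sqrt(1477) / 6541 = -67.93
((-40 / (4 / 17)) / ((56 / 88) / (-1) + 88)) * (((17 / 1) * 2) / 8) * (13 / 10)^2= -537251 / 38440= -13.98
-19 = -19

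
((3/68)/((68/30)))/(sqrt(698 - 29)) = 15*sqrt(669)/515576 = 0.00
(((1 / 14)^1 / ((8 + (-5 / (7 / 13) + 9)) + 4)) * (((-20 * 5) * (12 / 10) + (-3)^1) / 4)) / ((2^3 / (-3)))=9 / 128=0.07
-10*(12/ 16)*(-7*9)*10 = 4725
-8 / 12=-2 / 3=-0.67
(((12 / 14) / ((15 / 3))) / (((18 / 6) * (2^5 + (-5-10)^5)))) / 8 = -1 / 106308020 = -0.00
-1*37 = -37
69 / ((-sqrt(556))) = -69 * sqrt(139) / 278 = -2.93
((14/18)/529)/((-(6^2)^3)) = -7/222129216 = -0.00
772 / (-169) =-772 / 169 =-4.57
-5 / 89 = -0.06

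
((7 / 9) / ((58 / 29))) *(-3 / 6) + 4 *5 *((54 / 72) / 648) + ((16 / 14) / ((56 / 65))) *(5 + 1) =7.79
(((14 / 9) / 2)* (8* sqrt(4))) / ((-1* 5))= -2.49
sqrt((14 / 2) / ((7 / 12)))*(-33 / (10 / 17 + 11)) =-1122*sqrt(3) / 197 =-9.86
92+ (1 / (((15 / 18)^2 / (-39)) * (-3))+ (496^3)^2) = 372246023923305168 / 25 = 14889840956932206.72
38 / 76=1 / 2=0.50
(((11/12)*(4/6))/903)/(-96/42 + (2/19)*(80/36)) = -0.00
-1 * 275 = -275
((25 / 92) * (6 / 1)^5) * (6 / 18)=16200 / 23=704.35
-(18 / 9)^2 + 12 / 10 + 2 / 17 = -2.68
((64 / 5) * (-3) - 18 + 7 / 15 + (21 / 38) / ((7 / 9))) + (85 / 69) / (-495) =-71676359 / 1297890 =-55.23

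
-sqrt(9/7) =-3*sqrt(7)/7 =-1.13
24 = 24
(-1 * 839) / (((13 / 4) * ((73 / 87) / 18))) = -5537.93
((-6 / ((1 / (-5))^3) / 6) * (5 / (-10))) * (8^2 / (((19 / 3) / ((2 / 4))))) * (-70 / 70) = 315.79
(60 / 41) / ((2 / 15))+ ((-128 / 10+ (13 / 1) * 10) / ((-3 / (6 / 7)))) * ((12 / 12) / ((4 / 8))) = -80354 / 1435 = -56.00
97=97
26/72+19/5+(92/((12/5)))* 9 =62849/180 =349.16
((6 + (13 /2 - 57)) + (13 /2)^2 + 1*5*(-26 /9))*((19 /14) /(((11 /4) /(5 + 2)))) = -11419 /198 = -57.67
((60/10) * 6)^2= 1296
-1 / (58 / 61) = -61 / 58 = -1.05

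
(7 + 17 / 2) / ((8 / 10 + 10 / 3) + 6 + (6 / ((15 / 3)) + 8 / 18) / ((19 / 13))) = 26505 / 19252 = 1.38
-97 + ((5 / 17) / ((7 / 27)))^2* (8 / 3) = -1325017 / 14161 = -93.57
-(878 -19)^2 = -737881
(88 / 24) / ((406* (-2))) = -11 / 2436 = -0.00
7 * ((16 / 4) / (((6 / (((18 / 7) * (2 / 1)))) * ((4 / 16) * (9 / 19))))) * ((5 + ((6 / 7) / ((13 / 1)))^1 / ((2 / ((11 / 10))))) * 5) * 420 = 27864640 / 13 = 2143433.85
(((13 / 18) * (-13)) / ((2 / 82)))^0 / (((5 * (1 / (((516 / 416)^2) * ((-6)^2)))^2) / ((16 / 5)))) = 1963.41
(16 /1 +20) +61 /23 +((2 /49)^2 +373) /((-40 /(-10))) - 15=25822847 /220892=116.90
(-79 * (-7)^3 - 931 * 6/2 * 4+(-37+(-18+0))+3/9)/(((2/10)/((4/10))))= 95222/3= 31740.67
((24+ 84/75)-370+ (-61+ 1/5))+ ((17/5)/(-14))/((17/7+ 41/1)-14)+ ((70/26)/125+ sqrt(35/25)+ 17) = -52042473/133900+ sqrt(35)/5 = -387.48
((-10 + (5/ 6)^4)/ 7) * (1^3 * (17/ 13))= -209695/ 117936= -1.78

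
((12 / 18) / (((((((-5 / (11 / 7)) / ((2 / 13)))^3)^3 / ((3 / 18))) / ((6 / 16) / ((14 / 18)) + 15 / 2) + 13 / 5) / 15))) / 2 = -281067364767200 / 29253013680601099628524181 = -0.00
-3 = -3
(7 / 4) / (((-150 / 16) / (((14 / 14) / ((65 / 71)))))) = -994 / 4875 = -0.20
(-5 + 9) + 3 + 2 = 9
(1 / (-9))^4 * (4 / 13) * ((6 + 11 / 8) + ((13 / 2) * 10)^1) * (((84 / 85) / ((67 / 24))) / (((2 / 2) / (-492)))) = -3545024 / 5996835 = -0.59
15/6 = 5/2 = 2.50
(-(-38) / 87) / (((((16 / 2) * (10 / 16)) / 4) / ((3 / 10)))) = 76 / 725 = 0.10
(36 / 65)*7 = 252 / 65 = 3.88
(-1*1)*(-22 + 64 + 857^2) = -734491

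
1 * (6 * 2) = 12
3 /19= 0.16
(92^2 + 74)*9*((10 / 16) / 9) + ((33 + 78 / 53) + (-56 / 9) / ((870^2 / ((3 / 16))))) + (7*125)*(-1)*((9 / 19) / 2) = 23613596268901 / 4573189800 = 5163.48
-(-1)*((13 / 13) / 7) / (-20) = -1 / 140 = -0.01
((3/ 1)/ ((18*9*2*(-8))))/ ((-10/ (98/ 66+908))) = 30013/ 285120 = 0.11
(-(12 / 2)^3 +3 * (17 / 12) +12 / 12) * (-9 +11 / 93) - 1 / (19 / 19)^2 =115991 / 62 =1870.82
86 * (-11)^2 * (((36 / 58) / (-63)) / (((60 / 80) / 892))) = -74257216 / 609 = -121933.03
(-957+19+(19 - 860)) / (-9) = 593 / 3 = 197.67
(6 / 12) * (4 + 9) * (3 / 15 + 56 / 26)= 153 / 10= 15.30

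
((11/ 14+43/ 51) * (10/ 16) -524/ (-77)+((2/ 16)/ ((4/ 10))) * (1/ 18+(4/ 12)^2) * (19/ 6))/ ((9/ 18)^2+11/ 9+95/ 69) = 138527689/ 49406896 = 2.80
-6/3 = -2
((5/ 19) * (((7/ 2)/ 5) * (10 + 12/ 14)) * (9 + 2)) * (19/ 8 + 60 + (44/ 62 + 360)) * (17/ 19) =8328.09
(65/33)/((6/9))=65/22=2.95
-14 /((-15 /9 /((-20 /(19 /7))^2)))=164640 /361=456.07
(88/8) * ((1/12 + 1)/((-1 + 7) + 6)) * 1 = 143/144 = 0.99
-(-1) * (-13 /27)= -13 /27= -0.48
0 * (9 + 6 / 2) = 0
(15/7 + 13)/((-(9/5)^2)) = -2650/567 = -4.67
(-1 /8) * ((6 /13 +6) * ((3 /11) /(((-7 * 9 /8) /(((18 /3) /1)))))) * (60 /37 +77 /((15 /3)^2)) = 104376 /132275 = 0.79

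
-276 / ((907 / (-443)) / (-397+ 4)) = -52978.31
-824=-824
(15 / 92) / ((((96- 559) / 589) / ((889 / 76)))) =-413385 / 170384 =-2.43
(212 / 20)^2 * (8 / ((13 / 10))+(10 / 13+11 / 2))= 907307 / 650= 1395.86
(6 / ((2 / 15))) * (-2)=-90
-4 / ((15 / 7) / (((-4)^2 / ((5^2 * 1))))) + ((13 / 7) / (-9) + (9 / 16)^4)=-671390813 / 516096000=-1.30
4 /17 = 0.24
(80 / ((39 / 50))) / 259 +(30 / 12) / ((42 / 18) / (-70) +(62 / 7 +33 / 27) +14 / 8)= 91270150 / 150131163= 0.61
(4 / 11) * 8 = 32 / 11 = 2.91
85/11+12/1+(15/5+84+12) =1306/11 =118.73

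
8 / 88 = 1 / 11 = 0.09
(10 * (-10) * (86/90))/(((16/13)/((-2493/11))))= 774215/44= 17595.80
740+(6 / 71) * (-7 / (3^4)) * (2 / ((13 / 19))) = 18441008 / 24921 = 739.98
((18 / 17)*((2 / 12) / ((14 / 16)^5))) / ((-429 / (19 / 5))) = -622592 / 204289085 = -0.00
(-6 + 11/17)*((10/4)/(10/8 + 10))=-182/153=-1.19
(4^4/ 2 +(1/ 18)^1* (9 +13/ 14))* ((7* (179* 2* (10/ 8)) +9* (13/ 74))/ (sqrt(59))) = 3756556595* sqrt(59)/ 550116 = 52451.95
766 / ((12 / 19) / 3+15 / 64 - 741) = -931456 / 900515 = -1.03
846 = 846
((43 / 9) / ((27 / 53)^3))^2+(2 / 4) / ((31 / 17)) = 2541411509119655 / 1945625695758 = 1306.22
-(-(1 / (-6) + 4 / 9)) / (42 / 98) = 35 / 54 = 0.65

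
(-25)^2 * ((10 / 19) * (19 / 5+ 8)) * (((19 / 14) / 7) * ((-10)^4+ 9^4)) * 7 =87240982.14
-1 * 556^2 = -309136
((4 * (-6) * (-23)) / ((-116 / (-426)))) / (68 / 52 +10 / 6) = 573183 / 841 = 681.55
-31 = -31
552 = 552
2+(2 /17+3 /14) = 555 /238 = 2.33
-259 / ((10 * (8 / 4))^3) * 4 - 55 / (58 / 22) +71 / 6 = -1593533 / 174000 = -9.16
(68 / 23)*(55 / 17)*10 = 2200 / 23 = 95.65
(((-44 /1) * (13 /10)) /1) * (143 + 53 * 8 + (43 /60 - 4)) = -4836689 /150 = -32244.59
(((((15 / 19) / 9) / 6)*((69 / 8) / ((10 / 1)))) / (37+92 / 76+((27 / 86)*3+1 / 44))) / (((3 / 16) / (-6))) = -1892 / 183687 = -0.01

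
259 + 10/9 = 2341/9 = 260.11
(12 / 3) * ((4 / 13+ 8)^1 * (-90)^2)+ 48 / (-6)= 269161.23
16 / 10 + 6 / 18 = 29 / 15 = 1.93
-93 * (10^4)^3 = -93000000000000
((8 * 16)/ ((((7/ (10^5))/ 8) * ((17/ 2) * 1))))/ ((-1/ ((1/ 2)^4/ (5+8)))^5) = -3125/ 706941872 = -0.00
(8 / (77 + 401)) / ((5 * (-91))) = -4 / 108745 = -0.00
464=464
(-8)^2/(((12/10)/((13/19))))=2080/57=36.49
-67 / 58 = -1.16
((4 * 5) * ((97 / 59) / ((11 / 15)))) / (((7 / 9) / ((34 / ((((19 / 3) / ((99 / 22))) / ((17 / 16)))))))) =1479.72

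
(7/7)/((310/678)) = 339/155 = 2.19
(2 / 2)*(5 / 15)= 1 / 3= 0.33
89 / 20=4.45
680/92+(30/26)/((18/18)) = 2555/299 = 8.55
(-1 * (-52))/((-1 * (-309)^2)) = -52/95481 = -0.00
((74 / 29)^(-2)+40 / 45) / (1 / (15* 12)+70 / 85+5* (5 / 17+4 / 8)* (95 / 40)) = 17468180 / 171909437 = 0.10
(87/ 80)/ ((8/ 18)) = 2.45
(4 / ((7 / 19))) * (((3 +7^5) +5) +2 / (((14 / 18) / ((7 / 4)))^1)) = 1278282 / 7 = 182611.71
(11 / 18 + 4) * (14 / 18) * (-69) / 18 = -13363 / 972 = -13.75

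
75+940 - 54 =961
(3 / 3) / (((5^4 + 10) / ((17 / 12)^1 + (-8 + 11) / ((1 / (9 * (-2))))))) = -631 / 7620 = -0.08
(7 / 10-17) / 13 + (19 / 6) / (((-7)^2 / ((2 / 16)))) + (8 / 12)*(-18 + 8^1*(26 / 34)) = -7941847 / 866320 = -9.17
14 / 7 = 2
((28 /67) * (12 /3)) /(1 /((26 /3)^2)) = 75712 /603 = 125.56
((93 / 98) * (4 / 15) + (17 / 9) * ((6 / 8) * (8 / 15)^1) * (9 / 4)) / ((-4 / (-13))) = 12441 / 1960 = 6.35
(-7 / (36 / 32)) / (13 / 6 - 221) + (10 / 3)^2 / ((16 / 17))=11.83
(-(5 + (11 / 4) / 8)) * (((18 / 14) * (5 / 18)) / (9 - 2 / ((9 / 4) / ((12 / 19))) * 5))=-48735 / 158144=-0.31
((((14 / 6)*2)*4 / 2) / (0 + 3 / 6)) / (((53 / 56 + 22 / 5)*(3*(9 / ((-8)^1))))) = -125440 / 121257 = -1.03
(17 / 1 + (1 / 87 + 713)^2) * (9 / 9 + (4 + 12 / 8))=50025270061 / 15138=3304615.54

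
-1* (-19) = 19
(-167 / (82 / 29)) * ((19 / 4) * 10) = -2805.40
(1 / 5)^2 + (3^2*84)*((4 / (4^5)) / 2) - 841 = -2686347 / 3200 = -839.48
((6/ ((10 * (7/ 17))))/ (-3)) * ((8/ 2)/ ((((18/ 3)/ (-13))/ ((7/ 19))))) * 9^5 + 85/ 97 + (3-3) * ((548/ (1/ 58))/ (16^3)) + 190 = 845647867/ 9215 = 91768.62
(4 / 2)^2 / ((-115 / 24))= -96 / 115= -0.83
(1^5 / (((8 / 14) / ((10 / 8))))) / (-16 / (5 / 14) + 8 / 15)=-525 / 10624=-0.05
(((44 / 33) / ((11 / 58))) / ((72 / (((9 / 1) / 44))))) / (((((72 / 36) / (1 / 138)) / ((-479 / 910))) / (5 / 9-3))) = 13891 / 149189040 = 0.00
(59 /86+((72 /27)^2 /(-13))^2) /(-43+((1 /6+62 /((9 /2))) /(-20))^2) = -927925600 /40039709333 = -0.02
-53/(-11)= 53/11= 4.82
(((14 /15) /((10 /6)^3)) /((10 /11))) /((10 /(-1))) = -693 /31250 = -0.02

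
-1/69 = -0.01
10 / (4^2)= 5 / 8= 0.62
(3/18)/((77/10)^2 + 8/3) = 50/18587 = 0.00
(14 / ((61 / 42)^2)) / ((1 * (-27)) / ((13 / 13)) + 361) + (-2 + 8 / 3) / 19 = 1946650 / 35420199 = 0.05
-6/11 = -0.55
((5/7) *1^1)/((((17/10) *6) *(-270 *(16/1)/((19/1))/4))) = -95/77112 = -0.00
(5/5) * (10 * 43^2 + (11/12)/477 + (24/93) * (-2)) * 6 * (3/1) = 3280848317/9858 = 332810.74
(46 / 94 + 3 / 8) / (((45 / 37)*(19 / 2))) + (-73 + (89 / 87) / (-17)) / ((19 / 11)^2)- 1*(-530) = 152247421451 / 301130316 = 505.59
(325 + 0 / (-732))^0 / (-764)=-1 / 764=-0.00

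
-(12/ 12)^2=-1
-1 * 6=-6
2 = 2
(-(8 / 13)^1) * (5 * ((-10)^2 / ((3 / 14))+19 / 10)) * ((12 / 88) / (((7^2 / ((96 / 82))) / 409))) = -551934048 / 287287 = -1921.19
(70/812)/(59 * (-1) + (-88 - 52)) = -5/11542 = -0.00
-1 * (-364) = 364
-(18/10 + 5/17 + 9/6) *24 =-86.26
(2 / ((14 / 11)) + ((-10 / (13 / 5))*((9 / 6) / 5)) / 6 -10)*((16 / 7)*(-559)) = 539736 / 49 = 11015.02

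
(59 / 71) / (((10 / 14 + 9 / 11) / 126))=4851 / 71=68.32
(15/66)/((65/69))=0.24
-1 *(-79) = 79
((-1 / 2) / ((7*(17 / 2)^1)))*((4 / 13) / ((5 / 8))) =-32 / 7735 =-0.00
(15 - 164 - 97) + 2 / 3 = -736 / 3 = -245.33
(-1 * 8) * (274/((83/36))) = -78912/83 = -950.75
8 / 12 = 2 / 3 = 0.67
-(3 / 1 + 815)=-818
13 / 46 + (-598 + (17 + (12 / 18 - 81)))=-91225 / 138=-661.05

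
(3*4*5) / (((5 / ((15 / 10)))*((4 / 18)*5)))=81 / 5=16.20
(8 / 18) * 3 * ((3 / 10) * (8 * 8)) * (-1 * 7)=-896 / 5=-179.20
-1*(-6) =6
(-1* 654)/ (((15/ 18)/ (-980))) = 769104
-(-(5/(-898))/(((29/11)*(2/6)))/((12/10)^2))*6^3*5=-61875/13021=-4.75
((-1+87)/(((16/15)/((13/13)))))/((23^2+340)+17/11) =0.09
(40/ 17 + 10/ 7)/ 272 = 225/ 16184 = 0.01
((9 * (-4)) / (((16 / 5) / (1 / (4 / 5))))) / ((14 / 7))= -225 / 32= -7.03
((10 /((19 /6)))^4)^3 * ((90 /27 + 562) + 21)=1276320043008000000000000 /2213314919066161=576655419.44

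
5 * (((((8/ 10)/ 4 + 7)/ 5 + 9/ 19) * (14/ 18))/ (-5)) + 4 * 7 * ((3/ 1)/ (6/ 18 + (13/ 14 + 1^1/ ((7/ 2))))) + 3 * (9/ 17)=5708198/ 104975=54.38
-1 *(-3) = 3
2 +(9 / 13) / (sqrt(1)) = 2.69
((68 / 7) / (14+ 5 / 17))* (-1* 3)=-2.04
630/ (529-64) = 42/ 31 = 1.35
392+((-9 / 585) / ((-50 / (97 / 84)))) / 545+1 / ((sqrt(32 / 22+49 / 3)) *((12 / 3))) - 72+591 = sqrt(19371) / 2348+135543135097 / 148785000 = 911.06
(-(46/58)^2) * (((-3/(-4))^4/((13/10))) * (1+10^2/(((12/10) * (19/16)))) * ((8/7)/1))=-289730655/23265424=-12.45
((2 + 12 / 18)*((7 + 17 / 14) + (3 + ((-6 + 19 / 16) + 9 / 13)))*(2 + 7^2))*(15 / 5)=526779 / 182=2894.39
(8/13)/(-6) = -0.10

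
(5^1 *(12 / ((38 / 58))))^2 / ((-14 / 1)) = -1513800 / 2527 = -599.05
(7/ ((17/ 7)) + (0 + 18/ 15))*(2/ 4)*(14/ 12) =2429/ 1020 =2.38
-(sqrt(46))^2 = -46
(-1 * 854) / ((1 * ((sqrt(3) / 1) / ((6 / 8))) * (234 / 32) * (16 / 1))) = -427 * sqrt(3) / 234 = -3.16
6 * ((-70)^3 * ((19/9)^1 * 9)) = -39102000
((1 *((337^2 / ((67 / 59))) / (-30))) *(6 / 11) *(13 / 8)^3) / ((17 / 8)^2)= -14721154487 / 8519720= -1727.89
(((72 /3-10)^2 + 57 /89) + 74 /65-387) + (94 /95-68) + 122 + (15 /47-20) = -795112571 /5166005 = -153.91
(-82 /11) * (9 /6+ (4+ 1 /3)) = -1435 /33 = -43.48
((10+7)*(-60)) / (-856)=1.19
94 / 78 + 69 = 2738 / 39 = 70.21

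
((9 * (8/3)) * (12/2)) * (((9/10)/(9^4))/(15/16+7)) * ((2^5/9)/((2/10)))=4096/92583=0.04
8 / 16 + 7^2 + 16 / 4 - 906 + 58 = -1589 / 2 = -794.50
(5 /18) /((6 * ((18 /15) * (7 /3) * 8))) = 25 /12096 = 0.00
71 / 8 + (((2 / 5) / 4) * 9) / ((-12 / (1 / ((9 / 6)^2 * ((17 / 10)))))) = 3613 / 408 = 8.86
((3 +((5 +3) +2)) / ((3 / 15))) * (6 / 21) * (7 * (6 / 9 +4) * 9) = 5460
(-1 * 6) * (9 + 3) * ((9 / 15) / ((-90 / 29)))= 13.92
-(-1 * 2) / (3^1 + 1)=1 / 2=0.50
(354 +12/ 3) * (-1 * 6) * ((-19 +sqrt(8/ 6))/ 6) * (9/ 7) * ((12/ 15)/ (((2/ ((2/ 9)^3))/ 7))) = 108832/ 405 - 11456 * sqrt(3)/ 1215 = 252.39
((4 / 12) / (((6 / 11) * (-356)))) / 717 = -11 / 4594536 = -0.00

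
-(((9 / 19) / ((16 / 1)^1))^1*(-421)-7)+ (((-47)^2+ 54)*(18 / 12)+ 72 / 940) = 243899047 / 71440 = 3414.04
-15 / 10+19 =35 / 2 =17.50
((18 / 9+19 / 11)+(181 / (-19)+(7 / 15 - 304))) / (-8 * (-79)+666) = -969757 / 4069230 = -0.24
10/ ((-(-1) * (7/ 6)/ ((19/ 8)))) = 285/ 14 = 20.36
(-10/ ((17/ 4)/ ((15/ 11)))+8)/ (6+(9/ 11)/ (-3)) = 128/ 153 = 0.84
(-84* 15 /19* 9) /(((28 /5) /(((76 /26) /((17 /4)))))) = -16200 /221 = -73.30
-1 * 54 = -54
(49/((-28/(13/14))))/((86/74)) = -1.40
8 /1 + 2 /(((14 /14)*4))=17 /2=8.50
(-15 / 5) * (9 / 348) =-0.08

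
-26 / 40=-13 / 20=-0.65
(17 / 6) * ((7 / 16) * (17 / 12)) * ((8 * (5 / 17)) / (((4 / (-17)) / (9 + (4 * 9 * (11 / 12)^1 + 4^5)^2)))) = -5650532335 / 288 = -19619903.94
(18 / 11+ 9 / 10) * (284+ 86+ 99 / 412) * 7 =297908667 / 45320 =6573.45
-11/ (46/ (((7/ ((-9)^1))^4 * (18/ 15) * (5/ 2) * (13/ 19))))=-343343/ 1911438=-0.18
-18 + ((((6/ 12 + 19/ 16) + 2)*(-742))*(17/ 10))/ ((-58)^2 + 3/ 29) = -21610891/ 1114960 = -19.38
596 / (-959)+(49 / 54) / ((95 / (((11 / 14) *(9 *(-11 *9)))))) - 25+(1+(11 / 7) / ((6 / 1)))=-33941807 / 1093260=-31.05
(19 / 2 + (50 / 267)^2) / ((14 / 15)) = 971065 / 95052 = 10.22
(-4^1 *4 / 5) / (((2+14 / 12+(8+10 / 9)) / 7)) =-2016 / 1105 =-1.82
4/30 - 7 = -103/15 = -6.87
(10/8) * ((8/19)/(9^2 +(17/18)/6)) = 216/33307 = 0.01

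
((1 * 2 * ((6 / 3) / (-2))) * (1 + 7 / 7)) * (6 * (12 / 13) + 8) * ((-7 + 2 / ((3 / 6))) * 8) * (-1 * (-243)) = 4105728 / 13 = 315825.23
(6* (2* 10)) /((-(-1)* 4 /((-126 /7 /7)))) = -540 /7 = -77.14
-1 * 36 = -36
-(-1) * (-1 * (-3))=3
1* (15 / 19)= 15 / 19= 0.79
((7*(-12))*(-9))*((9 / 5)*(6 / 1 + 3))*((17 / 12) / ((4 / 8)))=173502 / 5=34700.40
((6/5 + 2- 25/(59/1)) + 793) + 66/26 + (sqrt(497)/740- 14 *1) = sqrt(497)/740 + 3007847/3835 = 784.34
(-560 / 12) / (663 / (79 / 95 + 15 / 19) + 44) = -21560 / 209283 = -0.10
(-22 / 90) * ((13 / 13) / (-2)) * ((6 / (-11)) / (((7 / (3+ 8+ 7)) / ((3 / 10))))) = -9 / 175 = -0.05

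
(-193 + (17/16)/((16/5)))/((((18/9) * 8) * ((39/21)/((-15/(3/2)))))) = 1726305/26624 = 64.84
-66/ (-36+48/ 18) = 99/ 50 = 1.98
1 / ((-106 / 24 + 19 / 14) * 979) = -84 / 251603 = -0.00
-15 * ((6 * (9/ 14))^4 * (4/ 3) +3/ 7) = -10644255/ 2401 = -4433.26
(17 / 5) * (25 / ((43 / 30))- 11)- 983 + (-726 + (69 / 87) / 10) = -21037119 / 12470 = -1687.02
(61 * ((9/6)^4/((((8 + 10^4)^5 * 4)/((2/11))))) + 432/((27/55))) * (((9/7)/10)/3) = 37.71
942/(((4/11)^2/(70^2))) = 34906987.50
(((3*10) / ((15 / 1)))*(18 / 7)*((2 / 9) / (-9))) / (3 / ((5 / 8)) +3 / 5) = -40 / 1701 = -0.02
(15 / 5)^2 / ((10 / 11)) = 99 / 10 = 9.90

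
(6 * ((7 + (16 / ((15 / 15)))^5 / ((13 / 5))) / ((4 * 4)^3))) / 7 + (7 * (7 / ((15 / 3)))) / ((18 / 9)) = 83210581 / 931840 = 89.30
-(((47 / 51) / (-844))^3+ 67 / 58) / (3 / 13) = -34731698875468361 / 6938364651139008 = -5.01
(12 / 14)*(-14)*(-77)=924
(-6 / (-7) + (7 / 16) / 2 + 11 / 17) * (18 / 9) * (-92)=-150903 / 476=-317.02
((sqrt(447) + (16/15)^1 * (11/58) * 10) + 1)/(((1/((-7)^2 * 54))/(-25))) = -66150 * sqrt(447) - 5799150/29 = -1598538.76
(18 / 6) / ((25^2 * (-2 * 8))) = -0.00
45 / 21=15 / 7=2.14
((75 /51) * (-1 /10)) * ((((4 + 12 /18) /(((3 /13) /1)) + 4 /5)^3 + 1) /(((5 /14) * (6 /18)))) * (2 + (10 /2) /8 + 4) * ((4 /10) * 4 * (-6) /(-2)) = -314118896231 /860625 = -364989.28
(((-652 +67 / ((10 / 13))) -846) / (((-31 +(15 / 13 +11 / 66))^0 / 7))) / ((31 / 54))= -2666601 / 155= -17203.88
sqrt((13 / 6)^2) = 2.17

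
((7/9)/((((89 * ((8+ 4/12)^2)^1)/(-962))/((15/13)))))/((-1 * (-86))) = -777/478375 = -0.00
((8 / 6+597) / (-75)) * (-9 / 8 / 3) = 359 / 120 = 2.99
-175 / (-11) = 175 / 11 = 15.91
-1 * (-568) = 568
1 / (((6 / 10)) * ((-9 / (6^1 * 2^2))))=-40 / 9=-4.44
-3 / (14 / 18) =-27 / 7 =-3.86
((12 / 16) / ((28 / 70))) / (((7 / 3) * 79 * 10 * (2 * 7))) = 9 / 123872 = 0.00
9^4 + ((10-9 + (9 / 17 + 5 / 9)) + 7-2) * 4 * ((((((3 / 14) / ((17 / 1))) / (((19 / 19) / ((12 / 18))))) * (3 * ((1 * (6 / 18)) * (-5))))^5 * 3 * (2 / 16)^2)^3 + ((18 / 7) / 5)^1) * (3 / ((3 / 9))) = 126651533442774196002770863913089972082859 / 18925322369176948117152952713755279360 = 6692.17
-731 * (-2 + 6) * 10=-29240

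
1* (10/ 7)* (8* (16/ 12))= 320/ 21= 15.24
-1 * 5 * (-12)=60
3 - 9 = -6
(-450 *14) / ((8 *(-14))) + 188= 244.25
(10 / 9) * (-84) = -280 / 3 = -93.33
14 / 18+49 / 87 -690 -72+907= 146.34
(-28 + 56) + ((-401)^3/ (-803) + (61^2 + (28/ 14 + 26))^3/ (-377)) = -42287517706202/ 302731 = -139686777.06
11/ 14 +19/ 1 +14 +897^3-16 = 721734290.79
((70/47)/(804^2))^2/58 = 1225/13384061177966208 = 0.00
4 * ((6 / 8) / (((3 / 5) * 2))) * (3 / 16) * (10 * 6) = 28.12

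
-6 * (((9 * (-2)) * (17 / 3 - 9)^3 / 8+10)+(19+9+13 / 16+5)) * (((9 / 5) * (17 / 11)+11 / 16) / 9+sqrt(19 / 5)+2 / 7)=-6103 * sqrt(95) / 40 - 227098733 / 443520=-1999.15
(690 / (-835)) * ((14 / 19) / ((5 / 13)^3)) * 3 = -12733812 / 396625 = -32.11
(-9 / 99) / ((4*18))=-1 / 792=-0.00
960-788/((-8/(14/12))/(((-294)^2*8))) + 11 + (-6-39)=79464422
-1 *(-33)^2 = -1089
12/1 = 12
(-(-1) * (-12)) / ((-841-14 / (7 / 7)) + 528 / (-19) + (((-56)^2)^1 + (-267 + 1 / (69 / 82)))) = -3933 / 651370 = -0.01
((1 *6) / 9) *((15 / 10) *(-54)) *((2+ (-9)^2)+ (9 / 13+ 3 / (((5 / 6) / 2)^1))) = -319032 / 65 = -4908.18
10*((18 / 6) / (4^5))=15 / 512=0.03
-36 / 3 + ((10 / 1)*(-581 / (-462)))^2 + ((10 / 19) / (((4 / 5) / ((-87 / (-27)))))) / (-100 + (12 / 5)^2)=1582979419 / 10832888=146.13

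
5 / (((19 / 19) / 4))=20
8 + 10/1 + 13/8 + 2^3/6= 503/24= 20.96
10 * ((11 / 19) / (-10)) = -11 / 19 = -0.58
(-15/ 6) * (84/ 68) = -105/ 34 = -3.09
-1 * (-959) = 959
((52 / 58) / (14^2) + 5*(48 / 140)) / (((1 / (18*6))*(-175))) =-52758 / 49735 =-1.06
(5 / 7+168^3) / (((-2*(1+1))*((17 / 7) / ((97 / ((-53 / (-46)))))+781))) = -74050078099 / 48789310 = -1517.75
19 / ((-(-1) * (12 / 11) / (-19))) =-3971 / 12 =-330.92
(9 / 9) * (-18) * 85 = -1530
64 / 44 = 16 / 11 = 1.45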